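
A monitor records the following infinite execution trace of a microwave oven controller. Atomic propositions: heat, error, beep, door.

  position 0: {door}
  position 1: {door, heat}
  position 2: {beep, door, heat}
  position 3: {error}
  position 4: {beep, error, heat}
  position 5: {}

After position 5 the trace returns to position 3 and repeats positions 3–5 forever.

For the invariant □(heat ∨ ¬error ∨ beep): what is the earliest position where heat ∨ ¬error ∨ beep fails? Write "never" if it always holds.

Check heat ∨ ¬error ∨ beep at each position in order: 0 ✓, 1 ✓, 2 ✓.
At position 3 the labels are {error}, so heat ∨ ¬error ∨ beep is false there. This is the first violation.

3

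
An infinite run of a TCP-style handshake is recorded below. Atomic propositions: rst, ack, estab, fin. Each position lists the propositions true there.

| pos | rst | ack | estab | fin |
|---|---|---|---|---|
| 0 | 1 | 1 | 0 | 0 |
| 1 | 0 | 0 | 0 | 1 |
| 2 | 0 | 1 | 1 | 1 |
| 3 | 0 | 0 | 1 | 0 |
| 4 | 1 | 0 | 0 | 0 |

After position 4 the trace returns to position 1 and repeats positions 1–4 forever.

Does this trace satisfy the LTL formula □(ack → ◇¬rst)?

Satisfied

ack → ◇¬rst holds at every position 0..4, and those are all positions ever visited, so □(ack → ◇¬rst) holds.
Positions where ack holds: 0, 2.
Check ◇¬rst at each: 0→ok, 2→ok.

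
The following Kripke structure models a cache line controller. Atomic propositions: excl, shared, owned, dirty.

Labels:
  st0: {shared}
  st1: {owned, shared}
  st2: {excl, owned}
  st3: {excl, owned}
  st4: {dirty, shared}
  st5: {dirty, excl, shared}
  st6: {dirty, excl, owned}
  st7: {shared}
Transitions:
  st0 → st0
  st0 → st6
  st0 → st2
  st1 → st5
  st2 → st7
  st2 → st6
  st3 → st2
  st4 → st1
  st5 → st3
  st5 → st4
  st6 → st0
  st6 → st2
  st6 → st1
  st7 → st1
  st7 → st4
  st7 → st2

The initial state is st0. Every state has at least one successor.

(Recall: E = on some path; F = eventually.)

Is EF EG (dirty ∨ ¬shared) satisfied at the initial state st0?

Satisfied

States satisfying EG (dirty ∨ ¬shared): {st2, st3, st5, st6}.
States satisfying EF EG (dirty ∨ ¬shared): {st0, st1, st2, st3, st4, st5, st6, st7}.
Some path from st0 reaches a state where EG (dirty ∨ ¬shared) holds.
st0 ∈ Sat(EF EG (dirty ∨ ¬shared)).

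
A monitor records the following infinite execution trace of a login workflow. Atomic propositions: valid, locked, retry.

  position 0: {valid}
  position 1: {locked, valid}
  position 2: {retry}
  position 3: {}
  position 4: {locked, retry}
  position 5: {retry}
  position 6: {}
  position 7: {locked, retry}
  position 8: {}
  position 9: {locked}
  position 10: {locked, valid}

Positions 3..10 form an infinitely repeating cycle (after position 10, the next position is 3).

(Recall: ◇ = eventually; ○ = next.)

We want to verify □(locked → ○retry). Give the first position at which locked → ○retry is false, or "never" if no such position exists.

Check locked → ○retry at each position in order: 0 ✓, 1 ✓, 2 ✓, 3 ✓, 4 ✓, 5 ✓, 6 ✓.
At position 7 the labels are {locked, retry} and the next position 8 has {}, so locked → ○retry is false there. This is the first violation.

7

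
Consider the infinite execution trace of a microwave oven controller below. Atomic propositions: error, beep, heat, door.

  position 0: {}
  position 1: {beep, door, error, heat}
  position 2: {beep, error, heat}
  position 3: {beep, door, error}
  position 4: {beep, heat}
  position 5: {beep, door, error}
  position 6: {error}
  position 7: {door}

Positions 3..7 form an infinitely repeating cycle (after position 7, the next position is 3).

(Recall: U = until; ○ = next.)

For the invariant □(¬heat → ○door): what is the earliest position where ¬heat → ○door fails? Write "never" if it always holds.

3

Check ¬heat → ○door at each position in order: 0 ✓, 1 ✓, 2 ✓.
At position 3 the labels are {beep, door, error} and the next position 4 has {beep, heat}, so ¬heat → ○door is false there. This is the first violation.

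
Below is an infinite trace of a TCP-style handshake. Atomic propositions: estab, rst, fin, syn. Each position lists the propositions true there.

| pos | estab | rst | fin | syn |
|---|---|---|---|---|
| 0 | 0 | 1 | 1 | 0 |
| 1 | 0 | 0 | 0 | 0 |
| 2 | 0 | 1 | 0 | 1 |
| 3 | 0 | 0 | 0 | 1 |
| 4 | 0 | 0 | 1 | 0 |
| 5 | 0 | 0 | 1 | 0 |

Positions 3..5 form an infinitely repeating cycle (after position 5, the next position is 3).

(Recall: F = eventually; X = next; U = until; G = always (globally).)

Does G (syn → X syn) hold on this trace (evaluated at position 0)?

No

syn → X syn must hold at every position from 0 onward. It fails at position 3, so G (syn → X syn) is false.
Positions where syn holds: 2, 3.
Check X syn at each: 2→ok, 3→fails.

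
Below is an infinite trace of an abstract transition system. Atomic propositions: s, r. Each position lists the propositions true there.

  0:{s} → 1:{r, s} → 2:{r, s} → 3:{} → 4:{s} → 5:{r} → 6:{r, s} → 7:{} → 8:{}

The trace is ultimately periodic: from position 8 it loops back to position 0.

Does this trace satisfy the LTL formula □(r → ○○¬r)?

Holds

r → ○○¬r holds at every position 0..8, and those are all positions ever visited, so □(r → ○○¬r) holds.
Positions where r holds: 1, 2, 5, 6.
Check ○○¬r at each: 1→ok, 2→ok, 5→ok, 6→ok.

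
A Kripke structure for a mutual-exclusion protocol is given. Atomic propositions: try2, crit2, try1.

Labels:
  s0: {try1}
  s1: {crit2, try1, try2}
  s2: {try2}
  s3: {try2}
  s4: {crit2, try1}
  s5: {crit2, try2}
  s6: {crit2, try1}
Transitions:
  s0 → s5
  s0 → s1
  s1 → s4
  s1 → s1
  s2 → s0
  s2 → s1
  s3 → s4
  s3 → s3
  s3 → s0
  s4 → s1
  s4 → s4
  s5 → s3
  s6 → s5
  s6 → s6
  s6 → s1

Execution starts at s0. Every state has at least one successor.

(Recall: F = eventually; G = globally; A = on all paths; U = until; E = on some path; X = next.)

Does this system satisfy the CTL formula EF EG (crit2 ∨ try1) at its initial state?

States satisfying EG (crit2 ∨ try1): {s0, s1, s4, s6}.
States satisfying EF EG (crit2 ∨ try1): {s0, s1, s2, s3, s4, s5, s6}.
Some path from s0 reaches a state where EG (crit2 ∨ try1) holds.
s0 ∈ Sat(EF EG (crit2 ∨ try1)).

Holds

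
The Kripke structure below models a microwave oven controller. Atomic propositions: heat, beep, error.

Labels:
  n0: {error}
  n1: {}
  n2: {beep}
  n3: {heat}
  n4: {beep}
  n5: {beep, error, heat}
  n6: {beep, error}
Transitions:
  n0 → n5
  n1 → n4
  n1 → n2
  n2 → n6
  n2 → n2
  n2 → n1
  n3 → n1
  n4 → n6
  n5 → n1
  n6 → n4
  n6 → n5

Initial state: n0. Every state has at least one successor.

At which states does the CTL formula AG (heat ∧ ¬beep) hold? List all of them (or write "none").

none

States satisfying heat ∧ ¬beep: {n3}.
States satisfying AG (heat ∧ ¬beep): ∅.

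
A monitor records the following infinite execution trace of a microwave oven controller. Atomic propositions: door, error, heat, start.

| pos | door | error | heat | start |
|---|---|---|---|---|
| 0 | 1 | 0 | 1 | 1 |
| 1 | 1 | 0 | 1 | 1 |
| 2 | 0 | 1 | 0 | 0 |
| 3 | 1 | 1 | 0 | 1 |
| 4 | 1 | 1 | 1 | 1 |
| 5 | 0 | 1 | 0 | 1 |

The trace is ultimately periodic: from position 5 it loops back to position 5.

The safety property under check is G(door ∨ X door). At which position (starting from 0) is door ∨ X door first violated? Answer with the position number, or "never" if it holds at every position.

Check door ∨ X door at each position in order: 0 ✓, 1 ✓, 2 ✓, 3 ✓, 4 ✓.
At position 5 the labels are {error, start} and the next position 5 has {error, start}, so door ∨ X door is false there. This is the first violation.

5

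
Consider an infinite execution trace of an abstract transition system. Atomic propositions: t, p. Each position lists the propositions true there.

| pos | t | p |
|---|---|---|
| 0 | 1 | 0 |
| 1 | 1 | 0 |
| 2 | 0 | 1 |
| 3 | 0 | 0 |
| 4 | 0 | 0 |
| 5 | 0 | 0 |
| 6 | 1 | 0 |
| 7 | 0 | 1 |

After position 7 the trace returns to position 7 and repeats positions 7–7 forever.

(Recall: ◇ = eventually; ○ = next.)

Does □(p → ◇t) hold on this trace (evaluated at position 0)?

p → ◇t must hold at every position from 0 onward. It fails at position 7, so □(p → ◇t) is false.
Positions where p holds: 2, 7.
Check ◇t at each: 2→ok, 7→fails.

Does not hold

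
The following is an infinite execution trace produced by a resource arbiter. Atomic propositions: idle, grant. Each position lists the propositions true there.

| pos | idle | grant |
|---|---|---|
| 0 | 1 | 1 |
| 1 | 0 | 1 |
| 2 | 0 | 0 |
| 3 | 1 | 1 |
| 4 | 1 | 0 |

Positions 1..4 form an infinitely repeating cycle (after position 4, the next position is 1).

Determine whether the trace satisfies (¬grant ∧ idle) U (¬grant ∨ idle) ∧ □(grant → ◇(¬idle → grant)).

Walking from position 0: ¬grant ∨ idle first holds at position 0, and ¬grant ∧ idle holds at every earlier position along the way, so (¬grant ∧ idle) U (¬grant ∨ idle) holds.
grant → ◇(¬idle → grant) holds at every position 0..4, and those are all positions ever visited, so □(grant → ◇(¬idle → grant)) holds.
Positions where grant holds: 0, 1, 3.
Check ◇(¬idle → grant) at each: 0→ok, 1→ok, 3→ok.
At position 0: (¬grant ∧ idle) U (¬grant ∨ idle) is true; □(grant → ◇(¬idle → grant)) is true; so (¬grant ∧ idle) U (¬grant ∨ idle) ∧ □(grant → ◇(¬idle → grant)) is true.

Satisfied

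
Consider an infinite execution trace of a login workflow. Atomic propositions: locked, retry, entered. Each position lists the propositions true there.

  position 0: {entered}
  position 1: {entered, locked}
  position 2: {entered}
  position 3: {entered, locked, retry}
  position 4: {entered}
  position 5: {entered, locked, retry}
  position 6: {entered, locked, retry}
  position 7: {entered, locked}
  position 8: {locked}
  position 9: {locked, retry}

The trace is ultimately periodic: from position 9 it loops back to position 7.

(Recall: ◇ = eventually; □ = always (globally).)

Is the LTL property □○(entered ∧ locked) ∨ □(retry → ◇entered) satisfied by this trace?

○(entered ∧ locked) must hold at every position from 0 onward. It fails at position 1, so □○(entered ∧ locked) is false.
retry → ◇entered holds at every position 0..9, and those are all positions ever visited, so □(retry → ◇entered) holds.
Positions where retry holds: 3, 5, 6, 9.
Check ◇entered at each: 3→ok, 5→ok, 6→ok, 9→ok.
At position 0: □○(entered ∧ locked) is false; □(retry → ◇entered) is true; so □○(entered ∧ locked) ∨ □(retry → ◇entered) is true.

Holds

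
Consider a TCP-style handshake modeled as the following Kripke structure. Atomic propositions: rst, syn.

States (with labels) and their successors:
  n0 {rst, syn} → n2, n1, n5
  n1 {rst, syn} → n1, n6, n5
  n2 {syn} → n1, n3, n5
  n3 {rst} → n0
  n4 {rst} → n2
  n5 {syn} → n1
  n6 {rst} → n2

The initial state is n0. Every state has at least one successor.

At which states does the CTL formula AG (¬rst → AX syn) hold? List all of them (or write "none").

States satisfying ¬rst → AX syn: {n0, n1, n3, n4, n5, n6}.
States satisfying AG (¬rst → AX syn): ∅.

none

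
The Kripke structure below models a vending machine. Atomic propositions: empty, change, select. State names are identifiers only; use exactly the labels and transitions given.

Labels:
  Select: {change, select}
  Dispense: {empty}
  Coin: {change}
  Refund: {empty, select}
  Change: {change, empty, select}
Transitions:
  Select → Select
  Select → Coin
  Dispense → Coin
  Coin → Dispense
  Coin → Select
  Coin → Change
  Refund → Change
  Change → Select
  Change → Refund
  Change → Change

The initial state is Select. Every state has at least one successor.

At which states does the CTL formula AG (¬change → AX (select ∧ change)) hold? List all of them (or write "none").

none

States satisfying ¬change → AX (select ∧ change): {Select, Coin, Refund, Change}.
States satisfying AG (¬change → AX (select ∧ change)): ∅.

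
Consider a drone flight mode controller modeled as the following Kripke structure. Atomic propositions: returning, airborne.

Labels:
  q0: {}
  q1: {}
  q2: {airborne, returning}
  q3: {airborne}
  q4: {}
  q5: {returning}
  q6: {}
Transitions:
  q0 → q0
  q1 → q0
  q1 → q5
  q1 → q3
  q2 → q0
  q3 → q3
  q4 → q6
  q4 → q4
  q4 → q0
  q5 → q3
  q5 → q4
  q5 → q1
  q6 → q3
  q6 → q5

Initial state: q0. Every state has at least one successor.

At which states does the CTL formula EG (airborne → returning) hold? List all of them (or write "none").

{q0, q1, q2, q4, q5, q6}

States satisfying airborne → returning: {q0, q1, q2, q4, q5, q6}.
States satisfying EG (airborne → returning): {q0, q1, q2, q4, q5, q6}.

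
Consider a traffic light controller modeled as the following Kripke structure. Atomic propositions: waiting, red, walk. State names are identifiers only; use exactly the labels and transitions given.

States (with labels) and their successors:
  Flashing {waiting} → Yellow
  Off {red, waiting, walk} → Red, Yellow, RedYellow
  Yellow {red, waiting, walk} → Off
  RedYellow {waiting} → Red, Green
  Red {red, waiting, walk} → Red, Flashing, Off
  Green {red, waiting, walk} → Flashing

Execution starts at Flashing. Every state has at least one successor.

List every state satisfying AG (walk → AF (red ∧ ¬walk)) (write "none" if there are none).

none

States satisfying walk → AF (red ∧ ¬walk): {Flashing, RedYellow}.
States satisfying AG (walk → AF (red ∧ ¬walk)): ∅.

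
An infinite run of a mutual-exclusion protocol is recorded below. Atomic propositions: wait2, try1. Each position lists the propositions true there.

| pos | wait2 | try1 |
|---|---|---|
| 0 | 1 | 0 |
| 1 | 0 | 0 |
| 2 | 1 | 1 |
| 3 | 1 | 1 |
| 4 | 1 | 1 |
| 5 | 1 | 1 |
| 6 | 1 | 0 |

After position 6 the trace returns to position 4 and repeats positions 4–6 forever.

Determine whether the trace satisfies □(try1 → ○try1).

try1 → ○try1 must hold at every position from 0 onward. It fails at position 5, so □(try1 → ○try1) is false.
Positions where try1 holds: 2, 3, 4, 5.
Check ○try1 at each: 2→ok, 3→ok, 4→ok, 5→fails.

No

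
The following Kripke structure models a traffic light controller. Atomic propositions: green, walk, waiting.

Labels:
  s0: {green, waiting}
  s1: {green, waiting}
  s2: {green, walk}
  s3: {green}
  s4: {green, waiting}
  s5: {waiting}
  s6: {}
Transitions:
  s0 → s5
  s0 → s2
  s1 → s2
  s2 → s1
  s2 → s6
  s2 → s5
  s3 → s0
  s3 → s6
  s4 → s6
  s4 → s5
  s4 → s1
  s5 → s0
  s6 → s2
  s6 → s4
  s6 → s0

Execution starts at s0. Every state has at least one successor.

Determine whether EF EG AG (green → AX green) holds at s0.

No

States satisfying EG AG (green → AX green): ∅.
States satisfying EF EG AG (green → AX green): ∅.
No suitable path/successor from s0 witnesses the formula.
s0 ∉ Sat(EF EG AG (green → AX green)).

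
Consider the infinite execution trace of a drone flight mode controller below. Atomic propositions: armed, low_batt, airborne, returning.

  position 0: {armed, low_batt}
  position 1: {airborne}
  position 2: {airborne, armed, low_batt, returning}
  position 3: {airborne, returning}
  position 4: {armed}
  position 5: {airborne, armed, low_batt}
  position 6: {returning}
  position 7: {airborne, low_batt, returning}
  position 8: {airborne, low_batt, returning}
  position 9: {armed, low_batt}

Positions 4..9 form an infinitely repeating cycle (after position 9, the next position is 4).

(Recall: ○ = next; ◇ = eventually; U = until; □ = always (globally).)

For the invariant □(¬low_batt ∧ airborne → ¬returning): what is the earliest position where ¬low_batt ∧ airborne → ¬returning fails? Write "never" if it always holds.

Check ¬low_batt ∧ airborne → ¬returning at each position in order: 0 ✓, 1 ✓, 2 ✓.
At position 3 the labels are {airborne, returning}, so ¬low_batt ∧ airborne → ¬returning is false there. This is the first violation.

3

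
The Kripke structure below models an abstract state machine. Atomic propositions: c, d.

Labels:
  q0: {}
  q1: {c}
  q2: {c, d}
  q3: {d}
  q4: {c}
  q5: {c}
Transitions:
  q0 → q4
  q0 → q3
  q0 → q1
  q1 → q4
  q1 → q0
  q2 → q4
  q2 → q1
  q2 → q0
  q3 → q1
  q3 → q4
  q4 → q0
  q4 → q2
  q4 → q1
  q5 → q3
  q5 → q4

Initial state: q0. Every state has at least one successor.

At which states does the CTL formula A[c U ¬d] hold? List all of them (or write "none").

{q0, q1, q2, q4, q5}

States satisfying c: {q1, q2, q4, q5}.
States satisfying ¬d: {q0, q1, q4, q5}.
States satisfying A[c U ¬d]: {q0, q1, q2, q4, q5}.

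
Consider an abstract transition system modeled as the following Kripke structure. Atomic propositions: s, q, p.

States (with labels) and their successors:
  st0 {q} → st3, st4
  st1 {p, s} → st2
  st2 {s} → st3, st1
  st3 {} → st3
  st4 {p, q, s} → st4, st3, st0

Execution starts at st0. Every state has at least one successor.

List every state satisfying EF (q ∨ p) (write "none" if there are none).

States satisfying q ∨ p: {st0, st1, st4}.
States satisfying EF (q ∨ p): {st0, st1, st2, st4}.

{st0, st1, st2, st4}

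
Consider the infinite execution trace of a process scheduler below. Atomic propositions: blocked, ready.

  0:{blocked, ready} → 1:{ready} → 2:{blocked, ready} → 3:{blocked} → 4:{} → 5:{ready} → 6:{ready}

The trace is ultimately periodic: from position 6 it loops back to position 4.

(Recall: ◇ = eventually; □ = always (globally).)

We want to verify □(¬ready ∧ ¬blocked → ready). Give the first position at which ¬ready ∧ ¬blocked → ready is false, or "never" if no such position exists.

Check ¬ready ∧ ¬blocked → ready at each position in order: 0 ✓, 1 ✓, 2 ✓, 3 ✓.
At position 4 the labels are {}, so ¬ready ∧ ¬blocked → ready is false there. This is the first violation.

4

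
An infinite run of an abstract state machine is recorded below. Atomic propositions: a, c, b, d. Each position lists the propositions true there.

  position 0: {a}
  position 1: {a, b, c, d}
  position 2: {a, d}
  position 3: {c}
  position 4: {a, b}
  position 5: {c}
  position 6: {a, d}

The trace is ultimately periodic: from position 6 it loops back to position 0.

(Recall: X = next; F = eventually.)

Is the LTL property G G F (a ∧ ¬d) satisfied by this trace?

G F (a ∧ ¬d) holds at every position 0..6, and those are all positions ever visited, so G G F (a ∧ ¬d) holds.

Yes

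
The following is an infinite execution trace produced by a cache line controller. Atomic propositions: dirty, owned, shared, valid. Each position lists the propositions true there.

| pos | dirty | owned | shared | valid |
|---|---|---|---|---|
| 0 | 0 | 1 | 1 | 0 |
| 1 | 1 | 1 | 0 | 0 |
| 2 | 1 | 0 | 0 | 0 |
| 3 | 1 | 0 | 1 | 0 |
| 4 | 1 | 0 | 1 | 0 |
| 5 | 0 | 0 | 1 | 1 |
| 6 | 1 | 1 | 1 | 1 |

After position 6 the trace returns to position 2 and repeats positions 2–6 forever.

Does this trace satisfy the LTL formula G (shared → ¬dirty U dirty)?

Yes

shared → ¬dirty U dirty holds at every position 0..6, and those are all positions ever visited, so G (shared → ¬dirty U dirty) holds.
Positions where shared holds: 0, 3, 4, 5, 6.
Check ¬dirty U dirty at each: 0→ok, 3→ok, 4→ok, 5→ok, 6→ok.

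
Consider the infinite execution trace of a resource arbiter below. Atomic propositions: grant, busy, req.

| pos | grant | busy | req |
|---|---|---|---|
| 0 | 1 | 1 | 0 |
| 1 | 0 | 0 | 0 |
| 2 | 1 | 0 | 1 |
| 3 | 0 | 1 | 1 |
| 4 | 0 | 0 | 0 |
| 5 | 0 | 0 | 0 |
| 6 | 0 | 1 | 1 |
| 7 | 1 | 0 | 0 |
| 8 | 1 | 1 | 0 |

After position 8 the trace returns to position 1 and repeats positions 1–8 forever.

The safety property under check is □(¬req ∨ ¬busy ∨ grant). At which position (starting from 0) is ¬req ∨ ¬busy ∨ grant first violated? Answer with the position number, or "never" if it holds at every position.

Check ¬req ∨ ¬busy ∨ grant at each position in order: 0 ✓, 1 ✓, 2 ✓.
At position 3 the labels are {busy, req}, so ¬req ∨ ¬busy ∨ grant is false there. This is the first violation.

3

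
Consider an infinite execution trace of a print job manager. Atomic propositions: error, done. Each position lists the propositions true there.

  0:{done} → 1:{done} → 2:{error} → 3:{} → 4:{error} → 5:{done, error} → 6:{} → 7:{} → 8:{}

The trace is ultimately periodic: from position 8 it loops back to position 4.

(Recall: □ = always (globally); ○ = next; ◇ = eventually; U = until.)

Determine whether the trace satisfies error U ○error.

Walking from position 0: at position 0, ○error has not yet held and error fails, so error U ○error is false.

Violated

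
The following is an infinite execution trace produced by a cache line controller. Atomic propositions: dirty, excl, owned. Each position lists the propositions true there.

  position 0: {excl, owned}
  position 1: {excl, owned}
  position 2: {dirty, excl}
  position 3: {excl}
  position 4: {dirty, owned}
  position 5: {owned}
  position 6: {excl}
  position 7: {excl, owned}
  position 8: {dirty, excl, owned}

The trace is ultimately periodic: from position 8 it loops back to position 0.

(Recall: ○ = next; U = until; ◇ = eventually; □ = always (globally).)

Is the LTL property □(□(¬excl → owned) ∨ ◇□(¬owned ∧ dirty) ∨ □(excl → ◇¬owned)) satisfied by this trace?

Yes

□(¬excl → owned) ∨ ◇□(¬owned ∧ dirty) ∨ □(excl → ◇¬owned) holds at every position 0..8, and those are all positions ever visited, so □(□(¬excl → owned) ∨ ◇□(¬owned ∧ dirty) ∨ □(excl → ◇¬owned)) holds.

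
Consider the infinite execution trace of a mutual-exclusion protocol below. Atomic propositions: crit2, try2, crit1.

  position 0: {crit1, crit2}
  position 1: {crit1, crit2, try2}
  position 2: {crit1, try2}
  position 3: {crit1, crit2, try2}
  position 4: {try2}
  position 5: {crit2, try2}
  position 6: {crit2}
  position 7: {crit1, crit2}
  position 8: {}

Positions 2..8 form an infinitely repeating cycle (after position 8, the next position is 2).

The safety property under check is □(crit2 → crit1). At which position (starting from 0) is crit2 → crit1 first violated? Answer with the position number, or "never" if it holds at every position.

5

Check crit2 → crit1 at each position in order: 0 ✓, 1 ✓, 2 ✓, 3 ✓, 4 ✓.
At position 5 the labels are {crit2, try2}, so crit2 → crit1 is false there. This is the first violation.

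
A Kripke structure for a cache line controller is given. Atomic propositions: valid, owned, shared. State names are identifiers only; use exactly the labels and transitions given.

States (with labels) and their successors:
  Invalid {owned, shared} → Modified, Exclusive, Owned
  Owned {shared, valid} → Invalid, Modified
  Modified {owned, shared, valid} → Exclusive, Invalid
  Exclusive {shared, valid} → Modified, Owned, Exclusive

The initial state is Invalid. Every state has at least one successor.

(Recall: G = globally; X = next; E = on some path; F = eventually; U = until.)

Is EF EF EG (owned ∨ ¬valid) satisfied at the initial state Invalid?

Satisfied

States satisfying EF EG (owned ∨ ¬valid): {Invalid, Owned, Modified, Exclusive}.
States satisfying EF EF EG (owned ∨ ¬valid): {Invalid, Owned, Modified, Exclusive}.
Some path from Invalid reaches a state where EF EG (owned ∨ ¬valid) holds.
Invalid ∈ Sat(EF EF EG (owned ∨ ¬valid)).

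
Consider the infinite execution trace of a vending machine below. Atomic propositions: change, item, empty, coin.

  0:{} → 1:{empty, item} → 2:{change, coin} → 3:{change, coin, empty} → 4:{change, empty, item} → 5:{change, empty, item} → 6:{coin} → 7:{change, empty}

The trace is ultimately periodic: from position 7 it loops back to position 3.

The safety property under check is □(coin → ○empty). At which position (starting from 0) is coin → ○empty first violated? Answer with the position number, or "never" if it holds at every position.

never

coin → ○empty holds at every position 0..7, and those are all the positions the trace ever visits, so the invariant □(coin → ○empty) is never violated.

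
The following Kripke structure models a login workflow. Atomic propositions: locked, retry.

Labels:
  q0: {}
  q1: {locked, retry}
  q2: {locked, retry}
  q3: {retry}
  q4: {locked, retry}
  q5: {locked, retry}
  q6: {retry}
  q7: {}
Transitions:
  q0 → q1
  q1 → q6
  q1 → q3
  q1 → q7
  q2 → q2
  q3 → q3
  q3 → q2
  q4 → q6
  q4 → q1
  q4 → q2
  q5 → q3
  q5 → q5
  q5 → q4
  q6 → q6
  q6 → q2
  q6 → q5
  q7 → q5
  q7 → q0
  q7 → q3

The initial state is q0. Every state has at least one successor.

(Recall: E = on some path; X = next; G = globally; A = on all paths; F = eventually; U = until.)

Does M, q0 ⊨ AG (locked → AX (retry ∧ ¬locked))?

Does not hold

States satisfying locked → AX (retry ∧ ¬locked): {q0, q3, q6, q7}.
States satisfying AG (locked → AX (retry ∧ ¬locked)): ∅.
q1 is reachable from q0 and violates locked → AX (retry ∧ ¬locked), so AG fails at q0.
q0 ∉ Sat(AG (locked → AX (retry ∧ ¬locked))).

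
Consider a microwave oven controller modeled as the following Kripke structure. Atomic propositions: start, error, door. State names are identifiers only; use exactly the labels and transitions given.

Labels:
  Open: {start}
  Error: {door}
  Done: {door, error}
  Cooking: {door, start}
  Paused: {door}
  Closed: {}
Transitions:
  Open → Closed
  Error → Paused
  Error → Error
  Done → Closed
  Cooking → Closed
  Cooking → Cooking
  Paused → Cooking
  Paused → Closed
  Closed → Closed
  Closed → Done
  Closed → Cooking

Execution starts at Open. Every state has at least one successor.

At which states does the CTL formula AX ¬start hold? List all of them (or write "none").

{Open, Error, Done}

States satisfying ¬start: {Error, Done, Paused, Closed}.
States satisfying AX ¬start: {Open, Error, Done}.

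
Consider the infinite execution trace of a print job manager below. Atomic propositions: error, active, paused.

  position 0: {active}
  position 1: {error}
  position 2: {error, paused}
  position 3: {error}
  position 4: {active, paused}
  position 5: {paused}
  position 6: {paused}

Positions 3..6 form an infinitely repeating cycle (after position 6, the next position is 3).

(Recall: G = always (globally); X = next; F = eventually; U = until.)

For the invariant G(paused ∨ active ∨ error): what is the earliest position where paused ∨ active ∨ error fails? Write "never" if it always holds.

paused ∨ active ∨ error holds at every position 0..6, and those are all the positions the trace ever visits, so the invariant G(paused ∨ active ∨ error) is never violated.

never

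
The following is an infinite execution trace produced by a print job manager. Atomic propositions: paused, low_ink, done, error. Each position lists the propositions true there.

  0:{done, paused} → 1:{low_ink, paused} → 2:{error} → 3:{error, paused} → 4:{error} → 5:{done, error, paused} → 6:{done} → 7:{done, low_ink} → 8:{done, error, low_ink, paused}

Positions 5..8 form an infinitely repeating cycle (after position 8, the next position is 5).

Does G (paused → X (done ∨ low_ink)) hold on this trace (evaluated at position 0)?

paused → X (done ∨ low_ink) must hold at every position from 0 onward. It fails at position 1, so G (paused → X (done ∨ low_ink)) is false.
Positions where paused holds: 0, 1, 3, 5, 8.
Check X (done ∨ low_ink) at each: 0→ok, 1→fails, 3→fails, 5→ok, 8→ok.

Does not hold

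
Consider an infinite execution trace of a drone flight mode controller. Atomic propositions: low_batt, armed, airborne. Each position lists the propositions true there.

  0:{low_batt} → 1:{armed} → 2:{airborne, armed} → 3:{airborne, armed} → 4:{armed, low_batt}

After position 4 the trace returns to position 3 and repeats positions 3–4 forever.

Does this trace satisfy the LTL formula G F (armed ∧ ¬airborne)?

Satisfied

F (armed ∧ ¬airborne) holds at every position 0..4, and those are all positions ever visited, so G F (armed ∧ ¬airborne) holds.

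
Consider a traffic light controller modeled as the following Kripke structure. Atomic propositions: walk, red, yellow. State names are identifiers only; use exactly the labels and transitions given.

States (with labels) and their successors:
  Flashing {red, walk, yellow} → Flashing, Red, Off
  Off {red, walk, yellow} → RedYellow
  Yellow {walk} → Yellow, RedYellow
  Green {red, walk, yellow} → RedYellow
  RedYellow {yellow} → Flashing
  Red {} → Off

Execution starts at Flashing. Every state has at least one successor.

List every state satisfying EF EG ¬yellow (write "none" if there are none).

States satisfying EG ¬yellow: {Yellow}.
States satisfying EF EG ¬yellow: {Yellow}.

{Yellow}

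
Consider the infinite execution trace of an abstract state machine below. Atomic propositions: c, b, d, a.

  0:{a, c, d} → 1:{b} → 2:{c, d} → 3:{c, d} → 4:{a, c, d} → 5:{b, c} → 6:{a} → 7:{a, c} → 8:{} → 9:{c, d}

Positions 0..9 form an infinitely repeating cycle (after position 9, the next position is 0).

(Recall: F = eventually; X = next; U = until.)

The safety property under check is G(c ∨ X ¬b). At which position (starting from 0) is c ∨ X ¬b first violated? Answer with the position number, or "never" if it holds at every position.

c ∨ X ¬b holds at every position 0..9, and those are all the positions the trace ever visits, so the invariant G(c ∨ X ¬b) is never violated.

never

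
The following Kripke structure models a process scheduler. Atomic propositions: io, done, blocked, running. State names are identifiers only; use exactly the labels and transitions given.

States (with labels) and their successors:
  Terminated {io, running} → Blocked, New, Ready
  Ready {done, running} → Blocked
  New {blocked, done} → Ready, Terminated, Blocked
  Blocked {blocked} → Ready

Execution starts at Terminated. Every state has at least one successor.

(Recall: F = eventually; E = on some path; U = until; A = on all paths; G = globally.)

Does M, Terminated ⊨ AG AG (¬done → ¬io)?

States satisfying AG (¬done → ¬io): {Ready, Blocked}.
States satisfying AG AG (¬done → ¬io): {Ready, Blocked}.
New is reachable from Terminated and violates AG (¬done → ¬io), so AG fails at Terminated.
Terminated ∉ Sat(AG AG (¬done → ¬io)).

No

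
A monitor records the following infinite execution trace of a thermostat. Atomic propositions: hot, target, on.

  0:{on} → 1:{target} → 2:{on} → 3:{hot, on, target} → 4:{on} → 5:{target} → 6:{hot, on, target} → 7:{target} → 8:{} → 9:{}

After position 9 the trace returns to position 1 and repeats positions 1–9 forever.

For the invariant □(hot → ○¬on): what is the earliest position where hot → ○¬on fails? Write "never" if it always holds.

3

Check hot → ○¬on at each position in order: 0 ✓, 1 ✓, 2 ✓.
At position 3 the labels are {hot, on, target} and the next position 4 has {on}, so hot → ○¬on is false there. This is the first violation.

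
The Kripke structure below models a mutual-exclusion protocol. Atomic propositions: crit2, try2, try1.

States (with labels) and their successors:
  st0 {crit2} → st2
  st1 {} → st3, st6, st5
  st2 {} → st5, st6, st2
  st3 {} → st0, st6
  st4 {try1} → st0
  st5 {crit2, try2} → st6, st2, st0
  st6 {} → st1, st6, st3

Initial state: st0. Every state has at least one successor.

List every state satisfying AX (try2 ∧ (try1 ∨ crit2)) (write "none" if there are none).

States satisfying try2 ∧ (try1 ∨ crit2): {st5}.
States satisfying AX (try2 ∧ (try1 ∨ crit2)): ∅.

none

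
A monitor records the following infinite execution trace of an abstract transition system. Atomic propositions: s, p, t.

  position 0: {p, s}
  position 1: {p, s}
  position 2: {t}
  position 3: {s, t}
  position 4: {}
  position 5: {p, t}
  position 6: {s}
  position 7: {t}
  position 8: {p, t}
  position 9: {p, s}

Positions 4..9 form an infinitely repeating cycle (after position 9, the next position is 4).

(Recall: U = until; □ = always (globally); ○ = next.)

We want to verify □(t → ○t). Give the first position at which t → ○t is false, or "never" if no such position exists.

3

Check t → ○t at each position in order: 0 ✓, 1 ✓, 2 ✓.
At position 3 the labels are {s, t} and the next position 4 has {}, so t → ○t is false there. This is the first violation.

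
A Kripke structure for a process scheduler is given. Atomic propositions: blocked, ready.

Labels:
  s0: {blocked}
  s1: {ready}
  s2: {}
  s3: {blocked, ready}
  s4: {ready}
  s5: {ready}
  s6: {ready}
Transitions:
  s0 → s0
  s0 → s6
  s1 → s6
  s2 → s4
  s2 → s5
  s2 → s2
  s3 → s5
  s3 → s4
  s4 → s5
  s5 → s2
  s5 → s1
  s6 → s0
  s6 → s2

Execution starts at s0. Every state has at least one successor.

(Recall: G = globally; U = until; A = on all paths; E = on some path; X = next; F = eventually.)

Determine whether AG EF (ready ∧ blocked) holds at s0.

States satisfying EF (ready ∧ blocked): {s3}.
States satisfying AG EF (ready ∧ blocked): ∅.
s0 is reachable from s0 and violates EF (ready ∧ blocked), so AG fails at s0.
s0 ∉ Sat(AG EF (ready ∧ blocked)).

Does not hold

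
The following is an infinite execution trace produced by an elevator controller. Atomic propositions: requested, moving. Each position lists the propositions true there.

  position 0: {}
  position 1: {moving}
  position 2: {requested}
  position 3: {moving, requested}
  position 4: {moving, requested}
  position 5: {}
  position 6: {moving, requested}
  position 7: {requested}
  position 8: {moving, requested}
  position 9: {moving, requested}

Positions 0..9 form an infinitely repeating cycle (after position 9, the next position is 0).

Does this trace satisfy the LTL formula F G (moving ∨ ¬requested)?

G (moving ∨ ¬requested) is false at every position 0..9, so it never becomes true and F G (moving ∨ ¬requested) fails.

No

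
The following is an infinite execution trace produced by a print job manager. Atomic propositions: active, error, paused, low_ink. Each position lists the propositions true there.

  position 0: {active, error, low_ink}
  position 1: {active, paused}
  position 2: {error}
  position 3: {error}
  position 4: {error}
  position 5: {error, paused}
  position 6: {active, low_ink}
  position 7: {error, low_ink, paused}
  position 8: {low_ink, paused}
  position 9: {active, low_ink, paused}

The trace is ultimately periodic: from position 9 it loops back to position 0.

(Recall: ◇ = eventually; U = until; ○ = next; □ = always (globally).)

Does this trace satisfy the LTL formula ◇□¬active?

No

□¬active is false at every position 0..9, so it never becomes true and ◇□¬active fails.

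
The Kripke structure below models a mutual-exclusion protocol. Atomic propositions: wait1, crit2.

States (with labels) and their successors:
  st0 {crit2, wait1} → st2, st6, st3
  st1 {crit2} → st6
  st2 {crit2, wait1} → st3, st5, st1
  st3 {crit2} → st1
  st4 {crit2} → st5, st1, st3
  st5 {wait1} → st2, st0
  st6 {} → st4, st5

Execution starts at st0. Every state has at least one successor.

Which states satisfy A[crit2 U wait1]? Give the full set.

{st0, st2, st5}

States satisfying crit2: {st0, st1, st2, st3, st4}.
States satisfying wait1: {st0, st2, st5}.
States satisfying A[crit2 U wait1]: {st0, st2, st5}.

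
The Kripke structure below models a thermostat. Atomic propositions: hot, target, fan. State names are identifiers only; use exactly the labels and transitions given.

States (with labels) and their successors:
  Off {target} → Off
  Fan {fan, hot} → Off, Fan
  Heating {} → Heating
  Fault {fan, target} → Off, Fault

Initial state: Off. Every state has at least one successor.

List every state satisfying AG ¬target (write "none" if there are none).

{Heating}

States satisfying ¬target: {Fan, Heating}.
States satisfying AG ¬target: {Heating}.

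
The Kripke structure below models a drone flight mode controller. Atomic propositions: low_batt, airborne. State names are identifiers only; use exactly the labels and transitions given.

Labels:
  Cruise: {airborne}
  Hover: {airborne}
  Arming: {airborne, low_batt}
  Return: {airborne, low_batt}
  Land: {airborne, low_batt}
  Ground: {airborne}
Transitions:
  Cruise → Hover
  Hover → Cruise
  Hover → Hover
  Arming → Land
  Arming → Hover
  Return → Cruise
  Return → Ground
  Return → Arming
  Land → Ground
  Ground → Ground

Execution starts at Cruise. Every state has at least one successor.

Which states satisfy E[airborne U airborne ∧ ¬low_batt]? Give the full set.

{Cruise, Hover, Arming, Return, Land, Ground}

States satisfying airborne: {Cruise, Hover, Arming, Return, Land, Ground}.
States satisfying airborne ∧ ¬low_batt: {Cruise, Hover, Ground}.
States satisfying E[airborne U airborne ∧ ¬low_batt]: {Cruise, Hover, Arming, Return, Land, Ground}.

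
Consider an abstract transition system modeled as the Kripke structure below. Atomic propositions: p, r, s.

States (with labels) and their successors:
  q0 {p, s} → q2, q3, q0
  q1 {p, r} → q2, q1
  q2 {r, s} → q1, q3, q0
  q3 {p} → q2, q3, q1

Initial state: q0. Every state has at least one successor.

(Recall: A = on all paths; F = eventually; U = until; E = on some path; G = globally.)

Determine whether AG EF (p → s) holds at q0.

Holds

States satisfying EF (p → s): {q0, q1, q2, q3}.
States satisfying AG EF (p → s): {q0, q1, q2, q3}.
Every state reachable from q0 satisfies EF (p → s).
q0 ∈ Sat(AG EF (p → s)).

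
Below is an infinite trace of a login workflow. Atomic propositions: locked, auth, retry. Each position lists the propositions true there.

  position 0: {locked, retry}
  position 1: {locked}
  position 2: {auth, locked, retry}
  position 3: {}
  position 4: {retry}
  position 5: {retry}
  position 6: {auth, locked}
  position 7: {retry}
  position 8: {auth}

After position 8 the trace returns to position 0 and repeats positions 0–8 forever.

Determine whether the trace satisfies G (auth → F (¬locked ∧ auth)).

auth → F (¬locked ∧ auth) holds at every position 0..8, and those are all positions ever visited, so G (auth → F (¬locked ∧ auth)) holds.
Positions where auth holds: 2, 6, 8.
Check F (¬locked ∧ auth) at each: 2→ok, 6→ok, 8→ok.

Yes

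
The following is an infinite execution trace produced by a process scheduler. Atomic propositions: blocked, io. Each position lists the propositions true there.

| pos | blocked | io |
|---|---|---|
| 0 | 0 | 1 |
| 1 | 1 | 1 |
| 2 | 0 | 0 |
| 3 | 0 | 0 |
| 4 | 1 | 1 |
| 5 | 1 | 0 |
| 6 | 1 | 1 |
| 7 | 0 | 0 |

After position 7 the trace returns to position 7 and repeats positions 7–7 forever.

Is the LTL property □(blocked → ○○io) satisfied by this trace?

Violated

blocked → ○○io must hold at every position from 0 onward. It fails at position 1, so □(blocked → ○○io) is false.
Positions where blocked holds: 1, 4, 5, 6.
Check ○○io at each: 1→fails, 4→ok, 5→fails, 6→fails.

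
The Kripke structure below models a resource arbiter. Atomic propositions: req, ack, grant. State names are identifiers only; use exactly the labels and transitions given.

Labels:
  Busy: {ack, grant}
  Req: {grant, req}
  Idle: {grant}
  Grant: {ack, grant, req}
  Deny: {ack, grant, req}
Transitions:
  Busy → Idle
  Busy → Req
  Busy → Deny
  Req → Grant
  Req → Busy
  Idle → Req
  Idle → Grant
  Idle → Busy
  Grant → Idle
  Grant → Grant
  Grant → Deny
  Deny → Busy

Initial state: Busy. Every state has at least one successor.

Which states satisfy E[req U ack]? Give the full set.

States satisfying req: {Req, Grant, Deny}.
States satisfying ack: {Busy, Grant, Deny}.
States satisfying E[req U ack]: {Busy, Req, Grant, Deny}.

{Busy, Req, Grant, Deny}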